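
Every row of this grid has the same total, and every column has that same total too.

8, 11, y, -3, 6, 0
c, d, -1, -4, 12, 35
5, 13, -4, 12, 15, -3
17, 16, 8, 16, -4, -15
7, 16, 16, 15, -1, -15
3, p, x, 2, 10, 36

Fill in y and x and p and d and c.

Rows 3 and 4 both sum to 38, so that's the common total.
Row 1: 8 + 11 − 3 + 6 + 0 = 22, so its missing entry is 38 − 22 = 16.
Column 1: 8 + 5 + 17 + 7 + 3 = 40, so its missing entry is 38 − 40 = -2.
Row 2: -2 − 1 − 4 + 12 + 35 = 40, so its missing entry is 38 − 40 = -2.
Column 2: 11 − 2 + 13 + 16 + 16 = 54, so its missing entry is 38 − 54 = -16.
Row 6: 3 − 16 + 2 + 10 + 36 = 35, so its missing entry is 38 − 35 = 3.

y = 16, x = 3, p = -16, d = -2, c = -2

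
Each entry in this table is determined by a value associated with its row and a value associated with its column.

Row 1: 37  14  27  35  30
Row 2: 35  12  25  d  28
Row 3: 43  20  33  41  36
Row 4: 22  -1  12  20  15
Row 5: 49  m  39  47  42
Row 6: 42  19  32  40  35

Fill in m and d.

The difference between any two rows is the same in every column — this is an addition table with the headers hidden.
Row 5 minus row 1 is 39 − 27 = 12, so its entry in column 2 is 14 + 12 = 26.
Row 2 minus row 1 is 25 − 27 = -2, so its entry in column 4 is 35 + (-2) = 33.

m = 26, d = 33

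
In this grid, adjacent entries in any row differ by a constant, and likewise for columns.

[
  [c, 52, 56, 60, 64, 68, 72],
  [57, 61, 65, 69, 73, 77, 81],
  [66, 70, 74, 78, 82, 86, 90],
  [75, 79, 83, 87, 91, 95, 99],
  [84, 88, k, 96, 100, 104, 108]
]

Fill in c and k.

Along each row the entries change by 4 per step; down each column they change by 9.
Row 1: from 52 at column 2, stepping by 4 to column 1 gives 48.
Row 5: from 84 at column 1, stepping by 4 to column 3 gives 92.

c = 48, k = 92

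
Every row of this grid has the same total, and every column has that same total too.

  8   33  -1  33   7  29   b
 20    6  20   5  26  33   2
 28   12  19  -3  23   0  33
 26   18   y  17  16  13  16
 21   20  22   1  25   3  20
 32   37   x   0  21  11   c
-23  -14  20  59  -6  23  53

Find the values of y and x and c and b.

y = 6, x = 26, c = -15, b = 3

Rows 2 and 3 both sum to 112, so that's the common total.
Row 4: 26 + 18 + 17 + 16 + 13 + 16 = 106, so its missing entry is 112 − 106 = 6.
Row 1: 8 + 33 − 1 + 33 + 7 + 29 = 109, so its missing entry is 112 − 109 = 3.
Column 7: 3 + 2 + 33 + 16 + 20 + 53 = 127, so its missing entry is 112 − 127 = -15.
Row 6: 32 + 37 + 0 + 21 + 11 − 15 = 86, so its missing entry is 112 − 86 = 26.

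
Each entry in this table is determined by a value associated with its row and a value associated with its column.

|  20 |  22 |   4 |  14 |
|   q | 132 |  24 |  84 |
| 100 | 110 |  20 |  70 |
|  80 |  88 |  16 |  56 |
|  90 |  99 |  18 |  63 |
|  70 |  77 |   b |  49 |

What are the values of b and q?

b = 14, q = 120

Each row is a constant multiple of every other row — this is a multiplication table with the headers hidden.
Row 6 is 77/22 = 7/2 times row 1, so its entry in column 3 is 4 × 7/2 = 14.
Row 2 is 132/22 = 6/1 times row 1, so its entry in column 1 is 20 × 6/1 = 120.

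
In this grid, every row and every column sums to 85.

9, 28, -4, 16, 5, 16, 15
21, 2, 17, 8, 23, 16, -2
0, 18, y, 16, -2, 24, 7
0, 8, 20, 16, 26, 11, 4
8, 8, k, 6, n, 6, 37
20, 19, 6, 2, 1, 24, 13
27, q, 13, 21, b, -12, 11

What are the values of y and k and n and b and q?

The known cells in column 2 total 83, leaving 85 − 83 = 2 for the blank.
The known cells in row 7 total 62, leaving 85 − 62 = 23 for the blank.
The known cells in column 5 total 76, leaving 85 − 76 = 9 for the blank.
The known cells in row 5 total 74, leaving 85 − 74 = 11 for the blank.
The known cells in row 3 total 63, leaving 85 − 63 = 22 for the blank.

y = 22, k = 11, n = 9, b = 23, q = 2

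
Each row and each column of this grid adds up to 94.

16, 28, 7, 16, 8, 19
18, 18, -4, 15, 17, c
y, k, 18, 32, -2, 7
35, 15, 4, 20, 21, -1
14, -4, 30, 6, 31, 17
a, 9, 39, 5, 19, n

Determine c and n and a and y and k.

c = 30, n = 22, a = 0, y = 11, k = 28

Column 2: 28 + 18 + 15 − 4 + 9 = 66, so its missing entry is 94 − 66 = 28.
Row 2: 18 + 18 − 4 + 15 + 17 = 64, so its missing entry is 94 − 64 = 30.
Column 6: 19 + 30 + 7 − 1 + 17 = 72, so its missing entry is 94 − 72 = 22.
Row 3: 28 + 18 + 32 − 2 + 7 = 83, so its missing entry is 94 − 83 = 11.
Row 6: 9 + 39 + 5 + 19 + 22 = 94, so its missing entry is 94 − 94 = 0.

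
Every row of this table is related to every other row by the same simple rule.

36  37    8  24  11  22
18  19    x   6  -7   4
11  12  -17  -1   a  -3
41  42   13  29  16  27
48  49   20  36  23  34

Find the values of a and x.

The difference between any two rows is the same in every column — this is an addition table with the headers hidden.
Row 3 minus row 1 is -3 − 22 = -25, so its entry in column 5 is 11 + (-25) = -14.
Row 2 minus row 1 is 4 − 22 = -18, so its entry in column 3 is 8 + (-18) = -10.

a = -14, x = -10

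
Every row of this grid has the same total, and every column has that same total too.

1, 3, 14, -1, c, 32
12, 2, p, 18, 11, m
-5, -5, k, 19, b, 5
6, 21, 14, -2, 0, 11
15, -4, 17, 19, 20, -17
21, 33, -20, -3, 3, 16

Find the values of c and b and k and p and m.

c = 1, b = 15, k = 21, p = 4, m = 3

Rows 4 and 5 both sum to 50, so that's the common total.
Row 1 has 1 + 3 + 14 − 1 + 32 = 49; the blank must be 50 − 49 = 1.
Column 5 has 1 + 11 + 0 + 20 + 3 = 35; the blank must be 50 − 35 = 15.
Column 6 has 32 + 5 + 11 − 17 + 16 = 47; the blank must be 50 − 47 = 3.
Row 2 has 12 + 2 + 18 + 11 + 3 = 46; the blank must be 50 − 46 = 4.
Row 3 has -5 − 5 + 19 + 15 + 5 = 29; the blank must be 50 − 29 = 21.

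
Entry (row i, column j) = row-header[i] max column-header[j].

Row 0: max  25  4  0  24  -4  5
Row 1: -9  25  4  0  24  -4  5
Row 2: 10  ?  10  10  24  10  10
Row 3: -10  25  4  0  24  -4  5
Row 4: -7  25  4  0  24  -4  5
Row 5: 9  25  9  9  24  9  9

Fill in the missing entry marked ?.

max(10, 25) = 25.

25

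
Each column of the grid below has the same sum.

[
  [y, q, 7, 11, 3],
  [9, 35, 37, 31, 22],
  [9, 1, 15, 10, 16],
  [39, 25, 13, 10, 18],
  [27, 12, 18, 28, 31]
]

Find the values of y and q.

y = 6, q = 17

Column 3 sums to 90 and so does column 5; that's the common total.
In column 1 the known cells total 84, leaving 90 − 84 = 6.
In column 2 the known cells total 73, leaving 90 − 73 = 17.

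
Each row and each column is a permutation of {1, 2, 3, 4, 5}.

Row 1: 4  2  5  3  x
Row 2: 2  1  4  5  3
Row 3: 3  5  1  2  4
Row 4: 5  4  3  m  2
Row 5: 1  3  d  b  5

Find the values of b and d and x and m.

b = 4, d = 2, x = 1, m = 1

For row 4, column 4: row 4 already has {2, 3, 4, 5}; that leaves 1.
At (row 1, col 5): row 1 already has {2, 3, 4, 5}, so the value is 1.
For row 5, column 3: column 3 already has {1, 3, 4, 5}; that leaves 2.
At (row 5, col 4): row 5 already has {1, 2, 3, 5}, so the value is 4.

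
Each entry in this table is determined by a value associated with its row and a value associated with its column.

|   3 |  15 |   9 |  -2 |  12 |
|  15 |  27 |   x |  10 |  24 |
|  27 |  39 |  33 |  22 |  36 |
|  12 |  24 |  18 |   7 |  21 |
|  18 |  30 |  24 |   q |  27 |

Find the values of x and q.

x = 21, q = 13

The difference between any two rows is the same in every column — this is an addition table with the headers hidden.
Row 2 minus row 1 is 15 − 3 = 12, so its entry in column 3 is 9 + 12 = 21.
Row 5 minus row 1 is 18 − 3 = 15, so its entry in column 4 is -2 + 15 = 13.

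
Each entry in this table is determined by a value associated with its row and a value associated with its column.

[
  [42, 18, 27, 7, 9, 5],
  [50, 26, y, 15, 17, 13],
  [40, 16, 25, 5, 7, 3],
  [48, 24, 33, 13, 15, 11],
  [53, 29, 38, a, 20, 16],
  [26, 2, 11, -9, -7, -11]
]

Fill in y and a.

y = 35, a = 18

The difference between any two rows is the same in every column — this is an addition table with the headers hidden.
Row 2 minus row 1 is 26 − 18 = 8, so its entry in column 3 is 27 + 8 = 35.
Row 5 minus row 1 is 29 − 18 = 11, so its entry in column 4 is 7 + 11 = 18.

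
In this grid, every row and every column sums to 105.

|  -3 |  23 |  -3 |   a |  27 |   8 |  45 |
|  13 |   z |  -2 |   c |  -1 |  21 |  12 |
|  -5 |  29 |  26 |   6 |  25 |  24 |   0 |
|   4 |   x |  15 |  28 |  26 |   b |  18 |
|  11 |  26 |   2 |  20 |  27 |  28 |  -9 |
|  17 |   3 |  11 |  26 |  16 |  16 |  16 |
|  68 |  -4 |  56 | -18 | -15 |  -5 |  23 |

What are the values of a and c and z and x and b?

a = 8, c = 35, z = 27, x = 1, b = 13

Row 1 has -3 + 23 − 3 + 27 + 8 + 45 = 97; the blank must be 105 − 97 = 8.
Column 4 has 8 + 6 + 28 + 20 + 26 − 18 = 70; the blank must be 105 − 70 = 35.
Row 2 has 13 − 2 + 35 − 1 + 21 + 12 = 78; the blank must be 105 − 78 = 27.
Column 2 has 23 + 27 + 29 + 26 + 3 − 4 = 104; the blank must be 105 − 104 = 1.
Row 4 has 4 + 1 + 15 + 28 + 26 + 18 = 92; the blank must be 105 − 92 = 13.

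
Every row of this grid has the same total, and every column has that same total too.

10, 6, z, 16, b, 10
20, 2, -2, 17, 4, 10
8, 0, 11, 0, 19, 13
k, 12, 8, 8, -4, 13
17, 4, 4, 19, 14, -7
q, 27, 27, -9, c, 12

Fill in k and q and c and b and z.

k = 14, q = -18, c = 12, b = 6, z = 3

Rows 2 and 3 both sum to 51, so that's the common total.
The known cells in row 4 total 37, leaving 51 − 37 = 14 for the blank.
The known cells in column 3 total 48, leaving 51 − 48 = 3 for the blank.
The known cells in row 1 total 45, leaving 51 − 45 = 6 for the blank.
The known cells in column 5 total 39, leaving 51 − 39 = 12 for the blank.
The known cells in row 6 total 69, leaving 51 − 69 = -18 for the blank.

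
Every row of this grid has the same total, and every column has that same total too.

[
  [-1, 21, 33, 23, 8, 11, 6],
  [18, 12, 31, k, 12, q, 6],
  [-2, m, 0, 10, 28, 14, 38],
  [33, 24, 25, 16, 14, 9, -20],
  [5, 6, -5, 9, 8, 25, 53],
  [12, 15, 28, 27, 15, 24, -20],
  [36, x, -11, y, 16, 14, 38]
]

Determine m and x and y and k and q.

m = 13, x = 10, y = -2, k = 18, q = 4

Rows 1 and 4 both sum to 101, so that's the common total.
The known cells in row 3 total 88, leaving 101 − 88 = 13 for the blank.
The known cells in column 6 total 97, leaving 101 − 97 = 4 for the blank.
The known cells in column 2 total 91, leaving 101 − 91 = 10 for the blank.
The known cells in row 7 total 103, leaving 101 − 103 = -2 for the blank.
The known cells in row 2 total 83, leaving 101 − 83 = 18 for the blank.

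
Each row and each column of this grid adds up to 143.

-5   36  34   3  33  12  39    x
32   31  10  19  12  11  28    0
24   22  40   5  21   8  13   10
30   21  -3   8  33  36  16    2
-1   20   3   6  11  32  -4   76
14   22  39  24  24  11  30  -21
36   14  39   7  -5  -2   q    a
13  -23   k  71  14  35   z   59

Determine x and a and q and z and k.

x = -9, a = 26, q = 28, z = -7, k = -19

Row 1 has -5 + 36 + 34 + 3 + 33 + 12 + 39 = 152; the blank must be 143 − 152 = -9.
Column 8 has -9 + 0 + 10 + 2 + 76 − 21 + 59 = 117; the blank must be 143 − 117 = 26.
Column 3 has 34 + 10 + 40 − 3 + 3 + 39 + 39 = 162; the blank must be 143 − 162 = -19.
Row 8 has 13 − 23 − 19 + 71 + 14 + 35 + 59 = 150; the blank must be 143 − 150 = -7.
Row 7 has 36 + 14 + 39 + 7 − 5 − 2 + 26 = 115; the blank must be 143 − 115 = 28.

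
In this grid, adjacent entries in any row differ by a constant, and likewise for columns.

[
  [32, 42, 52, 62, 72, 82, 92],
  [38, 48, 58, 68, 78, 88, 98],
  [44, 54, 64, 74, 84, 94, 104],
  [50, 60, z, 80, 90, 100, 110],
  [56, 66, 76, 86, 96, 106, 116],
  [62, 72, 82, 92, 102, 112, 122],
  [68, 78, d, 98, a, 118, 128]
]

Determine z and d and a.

Along each row the entries change by 10 per step; down each column they change by 6.
Row 4: from 50 at column 1, stepping by 10 to column 3 gives 70.
Row 7: from 68 at column 1, stepping by 10 to column 3 gives 88.
Row 7: from 68 at column 1, stepping by 10 to column 5 gives 108.

z = 70, d = 88, a = 108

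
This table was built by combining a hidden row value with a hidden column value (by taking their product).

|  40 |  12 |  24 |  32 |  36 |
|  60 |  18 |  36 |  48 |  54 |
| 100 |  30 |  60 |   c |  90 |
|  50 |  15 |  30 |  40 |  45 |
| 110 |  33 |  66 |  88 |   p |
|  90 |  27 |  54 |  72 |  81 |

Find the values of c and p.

c = 80, p = 99

Each row is a constant multiple of every other row — this is a multiplication table with the headers hidden.
Row 3 is 100/40 = 5/2 times row 1, so its entry in column 4 is 32 × 5/2 = 80.
Row 5 is 110/40 = 11/4 times row 1, so its entry in column 5 is 36 × 11/4 = 99.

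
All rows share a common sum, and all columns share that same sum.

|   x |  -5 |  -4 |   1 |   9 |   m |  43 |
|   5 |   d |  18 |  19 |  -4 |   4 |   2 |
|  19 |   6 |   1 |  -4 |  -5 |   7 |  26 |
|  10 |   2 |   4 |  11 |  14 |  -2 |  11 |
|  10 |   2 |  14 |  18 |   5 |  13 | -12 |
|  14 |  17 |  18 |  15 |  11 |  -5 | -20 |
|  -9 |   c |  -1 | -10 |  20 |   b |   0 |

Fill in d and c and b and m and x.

Rows 3 and 4 both sum to 50, so that's the common total.
Column 1: 5 + 19 + 10 + 10 + 14 − 9 = 49, so its missing entry is 50 − 49 = 1.
Row 2: 5 + 18 + 19 − 4 + 4 + 2 = 44, so its missing entry is 50 − 44 = 6.
Column 2: -5 + 6 + 6 + 2 + 2 + 17 = 28, so its missing entry is 50 − 28 = 22.
Row 7: -9 + 22 − 1 − 10 + 20 + 0 = 22, so its missing entry is 50 − 22 = 28.
Row 1: 1 − 5 − 4 + 1 + 9 + 43 = 45, so its missing entry is 50 − 45 = 5.

d = 6, c = 22, b = 28, m = 5, x = 1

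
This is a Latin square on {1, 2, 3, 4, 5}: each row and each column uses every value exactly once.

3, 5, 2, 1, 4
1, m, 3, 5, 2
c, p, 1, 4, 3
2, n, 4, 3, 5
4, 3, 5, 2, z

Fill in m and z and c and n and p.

For row 5, column 5: row 5 already has {2, 3, 4, 5}; that leaves 1.
Cell (4,2): row 4 already has {2, 3, 4, 5} → 1.
Cell (2,2): row 2 already has {1, 2, 3, 5} → 4.
At (row 3, col 2): column 2 already has {1, 3, 4, 5}, so the value is 2.
At (row 3, col 1): row 3 already has {1, 2, 3, 4}, so the value is 5.

m = 4, z = 1, c = 5, n = 1, p = 2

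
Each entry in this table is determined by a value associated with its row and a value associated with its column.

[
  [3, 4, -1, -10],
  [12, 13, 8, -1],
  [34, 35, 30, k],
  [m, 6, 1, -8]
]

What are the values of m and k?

The difference between any two rows is the same in every column — this is an addition table with the headers hidden.
Row 4 minus row 1 is 6 − 4 = 2, so its entry in column 1 is 3 + 2 = 5.
Row 3 minus row 1 is 35 − 4 = 31, so its entry in column 4 is -10 + 31 = 21.

m = 5, k = 21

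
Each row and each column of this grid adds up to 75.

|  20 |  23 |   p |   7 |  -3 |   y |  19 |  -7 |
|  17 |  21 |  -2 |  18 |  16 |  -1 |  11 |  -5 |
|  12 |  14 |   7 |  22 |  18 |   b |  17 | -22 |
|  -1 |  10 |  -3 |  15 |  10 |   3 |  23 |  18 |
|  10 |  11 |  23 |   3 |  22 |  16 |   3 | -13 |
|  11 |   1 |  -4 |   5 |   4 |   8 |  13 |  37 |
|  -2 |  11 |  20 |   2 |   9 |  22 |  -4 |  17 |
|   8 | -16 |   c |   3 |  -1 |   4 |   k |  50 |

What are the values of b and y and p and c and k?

Column 7 has 19 + 11 + 17 + 23 + 3 + 13 − 4 = 82; the blank must be 75 − 82 = -7.
Row 8 has 8 − 16 + 3 − 1 + 4 − 7 + 50 = 41; the blank must be 75 − 41 = 34.
Column 3 has -2 + 7 − 3 + 23 − 4 + 20 + 34 = 75; the blank must be 75 − 75 = 0.
Row 1 has 20 + 23 + 0 + 7 − 3 + 19 − 7 = 59; the blank must be 75 − 59 = 16.
Row 3 has 12 + 14 + 7 + 22 + 18 + 17 − 22 = 68; the blank must be 75 − 68 = 7.

b = 7, y = 16, p = 0, c = 34, k = -7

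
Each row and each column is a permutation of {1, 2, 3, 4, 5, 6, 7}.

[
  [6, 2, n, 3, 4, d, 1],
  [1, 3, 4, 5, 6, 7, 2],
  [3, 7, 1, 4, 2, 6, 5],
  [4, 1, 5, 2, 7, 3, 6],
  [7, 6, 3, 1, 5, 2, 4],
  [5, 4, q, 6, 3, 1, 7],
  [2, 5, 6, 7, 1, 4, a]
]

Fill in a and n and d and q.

a = 3, n = 7, d = 5, q = 2

For row 7, column 7: row 7 already has {1, 2, 4, 5, 6, 7}; that leaves 3.
Cell (1,6): column 6 already has {1, 2, 3, 4, 6, 7} → 5.
Cell (1,3): row 1 already has {1, 2, 3, 4, 5, 6} → 7.
At (row 6, col 3): row 6 already has {1, 3, 4, 5, 6, 7}, so the value is 2.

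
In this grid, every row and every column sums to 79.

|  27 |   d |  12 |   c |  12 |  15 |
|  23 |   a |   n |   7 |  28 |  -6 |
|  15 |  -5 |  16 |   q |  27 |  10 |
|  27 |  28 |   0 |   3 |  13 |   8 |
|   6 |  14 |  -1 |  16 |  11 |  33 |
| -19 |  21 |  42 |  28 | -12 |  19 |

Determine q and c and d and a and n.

q = 16, c = 9, d = 4, a = 17, n = 10

Column 3: 12 + 16 + 0 − 1 + 42 = 69, so its missing entry is 79 − 69 = 10.
Row 2: 23 + 10 + 7 + 28 − 6 = 62, so its missing entry is 79 − 62 = 17.
Column 2: 17 − 5 + 28 + 14 + 21 = 75, so its missing entry is 79 − 75 = 4.
Row 1: 27 + 4 + 12 + 12 + 15 = 70, so its missing entry is 79 − 70 = 9.
Row 3: 15 − 5 + 16 + 27 + 10 = 63, so its missing entry is 79 − 63 = 16.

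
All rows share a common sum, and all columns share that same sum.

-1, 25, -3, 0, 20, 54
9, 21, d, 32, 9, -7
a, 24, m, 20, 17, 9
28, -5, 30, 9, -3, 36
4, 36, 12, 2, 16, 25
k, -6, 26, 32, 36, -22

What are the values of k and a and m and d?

k = 29, a = 26, m = -1, d = 31

Rows 1 and 4 both sum to 95, so that's the common total.
Row 2 has 9 + 21 + 32 + 9 − 7 = 64; the blank must be 95 − 64 = 31.
Row 6 has -6 + 26 + 32 + 36 − 22 = 66; the blank must be 95 − 66 = 29.
Column 1 has -1 + 9 + 28 + 4 + 29 = 69; the blank must be 95 − 69 = 26.
Row 3 has 26 + 24 + 20 + 17 + 9 = 96; the blank must be 95 − 96 = -1.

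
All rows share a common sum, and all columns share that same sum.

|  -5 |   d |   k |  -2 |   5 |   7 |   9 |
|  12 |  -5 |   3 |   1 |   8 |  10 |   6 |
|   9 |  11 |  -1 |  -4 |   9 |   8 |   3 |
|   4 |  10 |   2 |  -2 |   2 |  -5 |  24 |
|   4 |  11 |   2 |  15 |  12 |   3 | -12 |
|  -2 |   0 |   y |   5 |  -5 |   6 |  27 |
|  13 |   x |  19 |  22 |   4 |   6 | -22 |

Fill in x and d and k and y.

Rows 2 and 3 both sum to 35, so that's the common total.
The known cells in row 7 total 42, leaving 35 − 42 = -7 for the blank.
The known cells in column 2 total 20, leaving 35 − 20 = 15 for the blank.
The known cells in row 1 total 29, leaving 35 − 29 = 6 for the blank.
The known cells in row 6 total 31, leaving 35 − 31 = 4 for the blank.

x = -7, d = 15, k = 6, y = 4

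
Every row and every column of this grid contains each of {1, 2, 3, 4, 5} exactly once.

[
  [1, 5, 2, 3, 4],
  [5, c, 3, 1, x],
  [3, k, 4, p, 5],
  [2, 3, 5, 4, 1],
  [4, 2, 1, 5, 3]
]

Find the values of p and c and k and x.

p = 2, c = 4, k = 1, x = 2

For row 3, column 4: column 4 already has {1, 3, 4, 5}; that leaves 2.
At (row 3, col 2): row 3 already has {2, 3, 4, 5}, so the value is 1.
Cell (2,2): column 2 already has {1, 2, 3, 5} → 4.
For row 2, column 5: row 2 already has {1, 3, 4, 5}; that leaves 2.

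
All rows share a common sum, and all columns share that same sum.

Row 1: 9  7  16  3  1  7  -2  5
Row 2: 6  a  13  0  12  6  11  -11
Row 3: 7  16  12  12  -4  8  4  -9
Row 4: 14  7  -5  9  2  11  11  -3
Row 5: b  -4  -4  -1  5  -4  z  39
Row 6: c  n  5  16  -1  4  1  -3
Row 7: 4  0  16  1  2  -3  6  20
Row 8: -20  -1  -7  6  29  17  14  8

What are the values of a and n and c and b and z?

a = 9, n = 12, c = 12, b = 14, z = 1

Rows 1 and 3 both sum to 46, so that's the common total.
Row 2: 6 + 13 + 0 + 12 + 6 + 11 − 11 = 37, so its missing entry is 46 − 37 = 9.
Column 7: -2 + 11 + 4 + 11 + 1 + 6 + 14 = 45, so its missing entry is 46 − 45 = 1.
Row 5: -4 − 4 − 1 + 5 − 4 + 1 + 39 = 32, so its missing entry is 46 − 32 = 14.
Column 2: 7 + 9 + 16 + 7 − 4 + 0 − 1 = 34, so its missing entry is 46 − 34 = 12.
Row 6: 12 + 5 + 16 − 1 + 4 + 1 − 3 = 34, so its missing entry is 46 − 34 = 12.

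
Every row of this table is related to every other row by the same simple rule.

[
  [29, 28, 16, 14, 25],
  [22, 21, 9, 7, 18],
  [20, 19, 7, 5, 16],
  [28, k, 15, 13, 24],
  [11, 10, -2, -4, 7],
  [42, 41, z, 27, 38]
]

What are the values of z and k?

z = 29, k = 27

The difference between any two rows is the same in every column — this is an addition table with the headers hidden.
Row 6 minus row 1 is 38 − 25 = 13, so its entry in column 3 is 16 + 13 = 29.
Row 4 minus row 1 is 24 − 25 = -1, so its entry in column 2 is 28 + (-1) = 27.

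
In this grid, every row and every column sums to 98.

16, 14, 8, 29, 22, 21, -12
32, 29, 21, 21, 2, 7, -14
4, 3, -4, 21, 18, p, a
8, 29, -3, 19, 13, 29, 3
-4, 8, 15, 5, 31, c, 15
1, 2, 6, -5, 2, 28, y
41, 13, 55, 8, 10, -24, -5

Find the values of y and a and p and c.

Row 5: -4 + 8 + 15 + 5 + 31 + 15 = 70, so its missing entry is 98 − 70 = 28.
Column 6: 21 + 7 + 29 + 28 + 28 − 24 = 89, so its missing entry is 98 − 89 = 9.
Row 3: 4 + 3 − 4 + 21 + 18 + 9 = 51, so its missing entry is 98 − 51 = 47.
Row 6: 1 + 2 + 6 − 5 + 2 + 28 = 34, so its missing entry is 98 − 34 = 64.

y = 64, a = 47, p = 9, c = 28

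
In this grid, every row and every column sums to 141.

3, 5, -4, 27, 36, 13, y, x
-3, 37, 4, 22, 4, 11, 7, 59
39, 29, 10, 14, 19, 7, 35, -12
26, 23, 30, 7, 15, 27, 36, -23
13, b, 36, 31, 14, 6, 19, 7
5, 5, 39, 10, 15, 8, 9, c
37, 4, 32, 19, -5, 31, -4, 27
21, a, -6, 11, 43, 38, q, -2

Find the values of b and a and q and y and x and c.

b = 15, a = 23, q = 13, y = 26, x = 35, c = 50

The known cells in row 6 total 91, leaving 141 − 91 = 50 for the blank.
The known cells in column 8 total 106, leaving 141 − 106 = 35 for the blank.
The known cells in row 1 total 115, leaving 141 − 115 = 26 for the blank.
The known cells in column 7 total 128, leaving 141 − 128 = 13 for the blank.
The known cells in row 8 total 118, leaving 141 − 118 = 23 for the blank.
The known cells in row 5 total 126, leaving 141 − 126 = 15 for the blank.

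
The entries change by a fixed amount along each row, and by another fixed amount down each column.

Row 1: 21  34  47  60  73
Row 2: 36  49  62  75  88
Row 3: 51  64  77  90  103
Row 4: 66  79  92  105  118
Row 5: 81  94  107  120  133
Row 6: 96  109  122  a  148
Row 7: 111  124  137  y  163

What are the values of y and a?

Along each row the entries change by 13 per step; down each column they change by 15.
Row 7: from 111 at column 1, stepping by 13 to column 4 gives 150.
Row 6: from 96 at column 1, stepping by 13 to column 4 gives 135.

y = 150, a = 135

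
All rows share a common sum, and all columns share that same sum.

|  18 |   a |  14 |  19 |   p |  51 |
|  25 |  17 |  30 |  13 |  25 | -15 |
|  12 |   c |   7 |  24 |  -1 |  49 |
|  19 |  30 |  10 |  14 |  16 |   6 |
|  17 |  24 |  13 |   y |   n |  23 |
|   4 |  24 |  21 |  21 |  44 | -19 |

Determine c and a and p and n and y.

Rows 2 and 4 both sum to 95, so that's the common total.
Row 3 has 12 + 7 + 24 − 1 + 49 = 91; the blank must be 95 − 91 = 4.
Column 2 has 17 + 4 + 30 + 24 + 24 = 99; the blank must be 95 − 99 = -4.
Row 1 has 18 − 4 + 14 + 19 + 51 = 98; the blank must be 95 − 98 = -3.
Column 5 has -3 + 25 − 1 + 16 + 44 = 81; the blank must be 95 − 81 = 14.
Row 5 has 17 + 24 + 13 + 14 + 23 = 91; the blank must be 95 − 91 = 4.

c = 4, a = -4, p = -3, n = 14, y = 4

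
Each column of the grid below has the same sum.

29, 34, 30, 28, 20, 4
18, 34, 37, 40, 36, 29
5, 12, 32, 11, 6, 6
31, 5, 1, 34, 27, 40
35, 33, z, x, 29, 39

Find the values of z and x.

Columns 5 and 6 both add up to 118, so every column sums to 118.
Column 3: 30 + 37 + 32 + 1 = 100, so the missing entry is 118 − 100 = 18.
Column 4: 28 + 40 + 11 + 34 = 113, so the missing entry is 118 − 113 = 5.

z = 18, x = 5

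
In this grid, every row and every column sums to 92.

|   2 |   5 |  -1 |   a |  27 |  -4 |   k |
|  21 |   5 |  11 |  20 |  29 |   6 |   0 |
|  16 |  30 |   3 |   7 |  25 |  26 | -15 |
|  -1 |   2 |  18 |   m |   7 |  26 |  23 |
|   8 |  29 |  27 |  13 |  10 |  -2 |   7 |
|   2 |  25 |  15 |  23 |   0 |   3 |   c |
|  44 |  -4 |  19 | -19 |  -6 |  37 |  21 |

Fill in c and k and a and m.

c = 24, k = 32, a = 31, m = 17

The known cells in row 4 total 75, leaving 92 − 75 = 17 for the blank.
The known cells in column 4 total 61, leaving 92 − 61 = 31 for the blank.
The known cells in row 6 total 68, leaving 92 − 68 = 24 for the blank.
The known cells in row 1 total 60, leaving 92 − 60 = 32 for the blank.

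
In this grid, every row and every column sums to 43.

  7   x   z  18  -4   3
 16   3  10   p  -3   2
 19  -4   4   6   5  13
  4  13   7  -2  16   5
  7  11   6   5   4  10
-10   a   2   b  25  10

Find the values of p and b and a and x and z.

Column 3: 10 + 4 + 7 + 6 + 2 = 29, so its missing entry is 43 − 29 = 14.
Row 1: 7 + 14 + 18 − 4 + 3 = 38, so its missing entry is 43 − 38 = 5.
Column 2: 5 + 3 − 4 + 13 + 11 = 28, so its missing entry is 43 − 28 = 15.
Row 6: -10 + 15 + 2 + 25 + 10 = 42, so its missing entry is 43 − 42 = 1.
Row 2: 16 + 3 + 10 − 3 + 2 = 28, so its missing entry is 43 − 28 = 15.

p = 15, b = 1, a = 15, x = 5, z = 14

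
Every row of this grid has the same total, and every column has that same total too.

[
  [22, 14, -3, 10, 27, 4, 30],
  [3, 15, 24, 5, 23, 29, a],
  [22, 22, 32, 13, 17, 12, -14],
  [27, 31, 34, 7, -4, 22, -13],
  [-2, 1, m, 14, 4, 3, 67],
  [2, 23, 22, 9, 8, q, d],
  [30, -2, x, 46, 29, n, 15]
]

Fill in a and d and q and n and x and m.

Rows 1 and 3 both sum to 104, so that's the common total.
Row 5 has -2 + 1 + 14 + 4 + 3 + 67 = 87; the blank must be 104 − 87 = 17.
Column 3 has -3 + 24 + 32 + 34 + 17 + 22 = 126; the blank must be 104 − 126 = -22.
Row 7 has 30 − 2 − 22 + 46 + 29 + 15 = 96; the blank must be 104 − 96 = 8.
Column 6 has 4 + 29 + 12 + 22 + 3 + 8 = 78; the blank must be 104 − 78 = 26.
Row 6 has 2 + 23 + 22 + 9 + 8 + 26 = 90; the blank must be 104 − 90 = 14.
Row 2 has 3 + 15 + 24 + 5 + 23 + 29 = 99; the blank must be 104 − 99 = 5.

a = 5, d = 14, q = 26, n = 8, x = -22, m = 17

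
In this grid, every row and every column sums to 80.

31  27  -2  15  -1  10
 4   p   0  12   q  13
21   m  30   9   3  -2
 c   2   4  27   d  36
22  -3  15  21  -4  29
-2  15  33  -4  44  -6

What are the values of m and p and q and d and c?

The known cells in row 3 total 61, leaving 80 − 61 = 19 for the blank.
The known cells in column 2 total 60, leaving 80 − 60 = 20 for the blank.
The known cells in row 2 total 49, leaving 80 − 49 = 31 for the blank.
The known cells in column 5 total 73, leaving 80 − 73 = 7 for the blank.
The known cells in row 4 total 76, leaving 80 − 76 = 4 for the blank.

m = 19, p = 20, q = 31, d = 7, c = 4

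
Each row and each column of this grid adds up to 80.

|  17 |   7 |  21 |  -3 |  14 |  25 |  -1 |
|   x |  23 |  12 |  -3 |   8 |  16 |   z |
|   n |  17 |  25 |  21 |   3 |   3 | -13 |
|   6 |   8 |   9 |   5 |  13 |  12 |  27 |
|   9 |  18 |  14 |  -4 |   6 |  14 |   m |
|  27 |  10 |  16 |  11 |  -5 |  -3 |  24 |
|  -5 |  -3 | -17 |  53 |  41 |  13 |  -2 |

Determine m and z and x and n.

m = 23, z = 22, x = 2, n = 24

Row 5 has 9 + 18 + 14 − 4 + 6 + 14 = 57; the blank must be 80 − 57 = 23.
Column 7 has -1 − 13 + 27 + 23 + 24 − 2 = 58; the blank must be 80 − 58 = 22.
Row 2 has 23 + 12 − 3 + 8 + 16 + 22 = 78; the blank must be 80 − 78 = 2.
Row 3 has 17 + 25 + 21 + 3 + 3 − 13 = 56; the blank must be 80 − 56 = 24.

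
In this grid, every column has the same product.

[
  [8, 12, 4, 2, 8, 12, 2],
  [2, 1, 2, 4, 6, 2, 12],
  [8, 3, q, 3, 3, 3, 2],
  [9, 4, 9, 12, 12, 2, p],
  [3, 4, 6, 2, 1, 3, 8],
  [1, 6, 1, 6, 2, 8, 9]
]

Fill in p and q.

Columns 1 and 6 each multiply to 3456, so every column has product 3456.
Column 7: 2×12×2×8×9 = 3456, so the missing entry is 3456 ÷ 3456 = 1.
Column 3: 4×2×9×6×1 = 432, so the missing entry is 3456 ÷ 432 = 8.

p = 1, q = 8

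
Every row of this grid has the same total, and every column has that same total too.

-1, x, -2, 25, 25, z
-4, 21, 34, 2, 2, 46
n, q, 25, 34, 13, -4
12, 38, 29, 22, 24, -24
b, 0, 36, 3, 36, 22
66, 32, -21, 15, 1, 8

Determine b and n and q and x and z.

Rows 2 and 4 both sum to 101, so that's the common total.
Row 5: 0 + 36 + 3 + 36 + 22 = 97, so its missing entry is 101 − 97 = 4.
Column 1: -1 − 4 + 12 + 4 + 66 = 77, so its missing entry is 101 − 77 = 24.
Row 3: 24 + 25 + 34 + 13 − 4 = 92, so its missing entry is 101 − 92 = 9.
Column 2: 21 + 9 + 38 + 0 + 32 = 100, so its missing entry is 101 − 100 = 1.
Row 1: -1 + 1 − 2 + 25 + 25 = 48, so its missing entry is 101 − 48 = 53.

b = 4, n = 24, q = 9, x = 1, z = 53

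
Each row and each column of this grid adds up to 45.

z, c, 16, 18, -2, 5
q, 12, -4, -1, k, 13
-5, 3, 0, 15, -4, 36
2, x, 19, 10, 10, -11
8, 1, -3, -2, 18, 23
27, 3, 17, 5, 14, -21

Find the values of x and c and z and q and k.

Row 4: 2 + 19 + 10 + 10 − 11 = 30, so its missing entry is 45 − 30 = 15.
Column 2: 12 + 3 + 15 + 1 + 3 = 34, so its missing entry is 45 − 34 = 11.
Row 1: 11 + 16 + 18 − 2 + 5 = 48, so its missing entry is 45 − 48 = -3.
Column 5: -2 − 4 + 10 + 18 + 14 = 36, so its missing entry is 45 − 36 = 9.
Row 2: 12 − 4 − 1 + 9 + 13 = 29, so its missing entry is 45 − 29 = 16.

x = 15, c = 11, z = -3, q = 16, k = 9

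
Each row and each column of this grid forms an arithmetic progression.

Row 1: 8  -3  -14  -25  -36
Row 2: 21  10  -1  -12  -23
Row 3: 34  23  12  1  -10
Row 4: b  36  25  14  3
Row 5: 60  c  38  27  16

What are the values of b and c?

Along each row the entries change by -11 per step; down each column they change by 13.
Row 4: from 36 at column 2, stepping by -11 to column 1 gives 47.
Row 5: from 60 at column 1, stepping by -11 to column 2 gives 49.

b = 47, c = 49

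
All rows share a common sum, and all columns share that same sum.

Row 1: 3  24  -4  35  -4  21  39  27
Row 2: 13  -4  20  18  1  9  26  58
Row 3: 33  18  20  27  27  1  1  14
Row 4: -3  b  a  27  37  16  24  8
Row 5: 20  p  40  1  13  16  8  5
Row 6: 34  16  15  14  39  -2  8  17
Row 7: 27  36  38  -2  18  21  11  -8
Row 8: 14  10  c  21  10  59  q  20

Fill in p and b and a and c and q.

Rows 1 and 2 both sum to 141, so that's the common total.
The known cells in column 7 total 117, leaving 141 − 117 = 24 for the blank.
The known cells in row 8 total 158, leaving 141 − 158 = -17 for the blank.
The known cells in column 3 total 112, leaving 141 − 112 = 29 for the blank.
The known cells in row 4 total 138, leaving 141 − 138 = 3 for the blank.
The known cells in row 5 total 103, leaving 141 − 103 = 38 for the blank.

p = 38, b = 3, a = 29, c = -17, q = 24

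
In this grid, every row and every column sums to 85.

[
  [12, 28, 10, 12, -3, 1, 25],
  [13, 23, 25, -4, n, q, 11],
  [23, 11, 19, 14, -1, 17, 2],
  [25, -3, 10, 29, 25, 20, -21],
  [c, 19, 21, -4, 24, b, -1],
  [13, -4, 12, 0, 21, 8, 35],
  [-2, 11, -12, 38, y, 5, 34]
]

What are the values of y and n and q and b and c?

Column 1: 12 + 13 + 23 + 25 + 13 − 2 = 84, so its missing entry is 85 − 84 = 1.
Row 7: -2 + 11 − 12 + 38 + 5 + 34 = 74, so its missing entry is 85 − 74 = 11.
Column 5: -3 − 1 + 25 + 24 + 21 + 11 = 77, so its missing entry is 85 − 77 = 8.
Row 2: 13 + 23 + 25 − 4 + 8 + 11 = 76, so its missing entry is 85 − 76 = 9.
Row 5: 1 + 19 + 21 − 4 + 24 − 1 = 60, so its missing entry is 85 − 60 = 25.

y = 11, n = 8, q = 9, b = 25, c = 1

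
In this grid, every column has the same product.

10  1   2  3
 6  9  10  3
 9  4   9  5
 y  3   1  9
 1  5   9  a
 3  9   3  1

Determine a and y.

a = 12, y = 3

Columns 2 and 3 each multiply to 4860, so every column has product 4860.
Column 4: 3×3×5×9×1 = 405, so the missing entry is 4860 ÷ 405 = 12.
Column 1: 10×6×9×1×3 = 1620, so the missing entry is 4860 ÷ 1620 = 3.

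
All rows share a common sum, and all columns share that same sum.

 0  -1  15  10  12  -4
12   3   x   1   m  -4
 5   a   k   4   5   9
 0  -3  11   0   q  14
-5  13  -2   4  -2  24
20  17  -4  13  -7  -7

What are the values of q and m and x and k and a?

q = 10, m = 14, x = 6, k = 6, a = 3

Rows 1 and 5 both sum to 32, so that's the common total.
Column 2: -1 + 3 − 3 + 13 + 17 = 29, so its missing entry is 32 − 29 = 3.
Row 4: 0 − 3 + 11 + 0 + 14 = 22, so its missing entry is 32 − 22 = 10.
Column 5: 12 + 5 + 10 − 2 − 7 = 18, so its missing entry is 32 − 18 = 14.
Row 2: 12 + 3 + 1 + 14 − 4 = 26, so its missing entry is 32 − 26 = 6.
Row 3: 5 + 3 + 4 + 5 + 9 = 26, so its missing entry is 32 − 26 = 6.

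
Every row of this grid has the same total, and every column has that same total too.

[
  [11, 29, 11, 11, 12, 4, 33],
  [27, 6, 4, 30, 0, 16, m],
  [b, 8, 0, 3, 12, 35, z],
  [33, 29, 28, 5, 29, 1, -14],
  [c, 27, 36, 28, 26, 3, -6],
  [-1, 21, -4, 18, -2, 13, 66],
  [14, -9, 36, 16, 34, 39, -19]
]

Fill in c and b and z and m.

Rows 1 and 4 both sum to 111, so that's the common total.
Row 2: 27 + 6 + 4 + 30 + 0 + 16 = 83, so its missing entry is 111 − 83 = 28.
Row 5: 27 + 36 + 28 + 26 + 3 − 6 = 114, so its missing entry is 111 − 114 = -3.
Column 1: 11 + 27 + 33 − 3 − 1 + 14 = 81, so its missing entry is 111 − 81 = 30.
Row 3: 30 + 8 + 0 + 3 + 12 + 35 = 88, so its missing entry is 111 − 88 = 23.

c = -3, b = 30, z = 23, m = 28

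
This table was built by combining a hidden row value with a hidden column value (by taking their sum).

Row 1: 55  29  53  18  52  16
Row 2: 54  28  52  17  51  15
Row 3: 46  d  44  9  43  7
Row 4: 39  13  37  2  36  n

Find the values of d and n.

d = 20, n = 0

The difference between any two rows is the same in every column — this is an addition table with the headers hidden.
Row 3 minus row 1 is 9 − 18 = -9, so its entry in column 2 is 29 + (-9) = 20.
Row 4 minus row 1 is 2 − 18 = -16, so its entry in column 6 is 16 + (-16) = 0.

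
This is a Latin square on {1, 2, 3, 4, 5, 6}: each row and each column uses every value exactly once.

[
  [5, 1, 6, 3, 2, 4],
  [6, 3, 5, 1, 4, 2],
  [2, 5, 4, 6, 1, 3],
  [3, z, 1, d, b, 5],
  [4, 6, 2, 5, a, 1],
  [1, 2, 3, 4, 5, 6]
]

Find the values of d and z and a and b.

For row 5, column 5: row 5 already has {1, 2, 4, 5, 6}; that leaves 3.
Cell (4,4): column 4 already has {1, 3, 4, 5, 6} → 2.
At (row 4, col 2): column 2 already has {1, 2, 3, 5, 6}, so the value is 4.
For row 4, column 5: row 4 already has {1, 2, 3, 4, 5}; that leaves 6.

d = 2, z = 4, a = 3, b = 6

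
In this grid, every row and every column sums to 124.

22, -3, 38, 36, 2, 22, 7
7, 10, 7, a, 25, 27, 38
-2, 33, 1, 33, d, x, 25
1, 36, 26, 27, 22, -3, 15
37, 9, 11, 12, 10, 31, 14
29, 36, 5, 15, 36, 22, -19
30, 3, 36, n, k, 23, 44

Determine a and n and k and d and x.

a = 10, n = -9, k = -3, d = 32, x = 2

Column 6 has 22 + 27 − 3 + 31 + 22 + 23 = 122; the blank must be 124 − 122 = 2.
Row 3 has -2 + 33 + 1 + 33 + 2 + 25 = 92; the blank must be 124 − 92 = 32.
Column 5 has 2 + 25 + 32 + 22 + 10 + 36 = 127; the blank must be 124 − 127 = -3.
Row 7 has 30 + 3 + 36 − 3 + 23 + 44 = 133; the blank must be 124 − 133 = -9.
Row 2 has 7 + 10 + 7 + 25 + 27 + 38 = 114; the blank must be 124 − 114 = 10.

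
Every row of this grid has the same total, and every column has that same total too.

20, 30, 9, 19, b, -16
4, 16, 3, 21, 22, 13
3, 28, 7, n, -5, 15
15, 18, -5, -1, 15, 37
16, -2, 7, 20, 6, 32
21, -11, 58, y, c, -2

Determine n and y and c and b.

Rows 2 and 4 both sum to 79, so that's the common total.
Row 3: 3 + 28 + 7 − 5 + 15 = 48, so its missing entry is 79 − 48 = 31.
Column 4: 19 + 21 + 31 − 1 + 20 = 90, so its missing entry is 79 − 90 = -11.
Row 6: 21 − 11 + 58 − 11 − 2 = 55, so its missing entry is 79 − 55 = 24.
Row 1: 20 + 30 + 9 + 19 − 16 = 62, so its missing entry is 79 − 62 = 17.

n = 31, y = -11, c = 24, b = 17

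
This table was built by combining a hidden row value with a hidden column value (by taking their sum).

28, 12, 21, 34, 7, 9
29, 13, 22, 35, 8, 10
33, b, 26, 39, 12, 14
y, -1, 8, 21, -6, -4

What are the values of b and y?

b = 17, y = 15

The difference between any two rows is the same in every column — this is an addition table with the headers hidden.
Row 3 minus row 1 is 26 − 21 = 5, so its entry in column 2 is 12 + 5 = 17.
Row 4 minus row 1 is 8 − 21 = -13, so its entry in column 1 is 28 + (-13) = 15.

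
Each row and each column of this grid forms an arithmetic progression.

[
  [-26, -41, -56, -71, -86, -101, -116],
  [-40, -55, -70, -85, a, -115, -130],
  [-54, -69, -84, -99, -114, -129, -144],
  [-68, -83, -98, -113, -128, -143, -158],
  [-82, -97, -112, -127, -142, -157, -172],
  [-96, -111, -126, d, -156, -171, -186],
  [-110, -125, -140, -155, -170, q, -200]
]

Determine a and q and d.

Along each row the entries change by -15 per step; down each column they change by -14.
Row 2: from -40 at column 1, stepping by -15 to column 5 gives -100.
Row 7: from -110 at column 1, stepping by -15 to column 6 gives -185.
Row 6: from -96 at column 1, stepping by -15 to column 4 gives -141.

a = -100, q = -185, d = -141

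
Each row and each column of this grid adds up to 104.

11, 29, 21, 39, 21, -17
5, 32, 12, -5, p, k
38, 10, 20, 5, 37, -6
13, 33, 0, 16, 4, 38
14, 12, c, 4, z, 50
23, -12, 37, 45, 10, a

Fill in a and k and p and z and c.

Row 6 has 23 − 12 + 37 + 45 + 10 = 103; the blank must be 104 − 103 = 1.
Column 6 has -17 − 6 + 38 + 50 + 1 = 66; the blank must be 104 − 66 = 38.
Column 3 has 21 + 12 + 20 + 0 + 37 = 90; the blank must be 104 − 90 = 14.
Row 5 has 14 + 12 + 14 + 4 + 50 = 94; the blank must be 104 − 94 = 10.
Row 2 has 5 + 32 + 12 − 5 + 38 = 82; the blank must be 104 − 82 = 22.

a = 1, k = 38, p = 22, z = 10, c = 14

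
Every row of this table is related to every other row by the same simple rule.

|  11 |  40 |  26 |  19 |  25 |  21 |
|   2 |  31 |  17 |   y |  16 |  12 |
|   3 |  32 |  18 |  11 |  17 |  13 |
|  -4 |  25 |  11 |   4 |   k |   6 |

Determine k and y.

k = 10, y = 10

The difference between any two rows is the same in every column — this is an addition table with the headers hidden.
Row 4 minus row 1 is -4 − 11 = -15, so its entry in column 5 is 25 + (-15) = 10.
Row 2 minus row 1 is 2 − 11 = -9, so its entry in column 4 is 19 + (-9) = 10.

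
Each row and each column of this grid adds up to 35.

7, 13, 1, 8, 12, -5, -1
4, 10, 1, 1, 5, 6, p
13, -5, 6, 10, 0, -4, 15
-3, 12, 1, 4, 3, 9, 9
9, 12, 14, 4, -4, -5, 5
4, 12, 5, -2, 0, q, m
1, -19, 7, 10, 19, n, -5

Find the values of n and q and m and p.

Row 2 has 4 + 10 + 1 + 1 + 5 + 6 = 27; the blank must be 35 − 27 = 8.
Column 7 has -1 + 8 + 15 + 9 + 5 − 5 = 31; the blank must be 35 − 31 = 4.
Row 6 has 4 + 12 + 5 − 2 + 0 + 4 = 23; the blank must be 35 − 23 = 12.
Row 7 has 1 − 19 + 7 + 10 + 19 − 5 = 13; the blank must be 35 − 13 = 22.

n = 22, q = 12, m = 4, p = 8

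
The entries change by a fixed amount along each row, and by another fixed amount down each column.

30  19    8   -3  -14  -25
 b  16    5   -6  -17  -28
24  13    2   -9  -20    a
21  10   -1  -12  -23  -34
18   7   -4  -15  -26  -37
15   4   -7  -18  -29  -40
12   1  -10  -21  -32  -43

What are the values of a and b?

a = -31, b = 27

Along each row the entries change by -11 per step; down each column they change by -3.
Row 3: from 24 at column 1, stepping by -11 to column 6 gives -31.
Row 2: from 16 at column 2, stepping by -11 to column 1 gives 27.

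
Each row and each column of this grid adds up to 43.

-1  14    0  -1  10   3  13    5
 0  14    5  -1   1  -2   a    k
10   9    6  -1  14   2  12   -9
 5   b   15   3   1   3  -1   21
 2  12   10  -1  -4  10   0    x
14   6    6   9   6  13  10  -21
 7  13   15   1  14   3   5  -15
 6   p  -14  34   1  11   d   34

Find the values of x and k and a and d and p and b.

x = 14, k = 14, a = 12, d = -8, p = -21, b = -4

The known cells in row 4 total 47, leaving 43 − 47 = -4 for the blank.
The known cells in column 2 total 64, leaving 43 − 64 = -21 for the blank.
The known cells in row 8 total 51, leaving 43 − 51 = -8 for the blank.
The known cells in column 7 total 31, leaving 43 − 31 = 12 for the blank.
The known cells in row 2 total 29, leaving 43 − 29 = 14 for the blank.
The known cells in row 5 total 29, leaving 43 − 29 = 14 for the blank.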